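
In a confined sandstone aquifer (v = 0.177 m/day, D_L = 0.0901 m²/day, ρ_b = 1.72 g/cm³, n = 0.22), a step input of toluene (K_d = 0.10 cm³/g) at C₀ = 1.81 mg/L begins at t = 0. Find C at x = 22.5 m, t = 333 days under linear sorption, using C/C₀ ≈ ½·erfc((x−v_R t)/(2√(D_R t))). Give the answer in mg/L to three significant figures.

Retardation factor R = 1 + ρ_b·K_d/n = 1 + 1.72 × 0.10/0.22 = 1.782.
Sorption retards both mechanisms: v_R = v/R = 0.09933 m/day, D_R = D/R = 0.05056 m²/day.
v_R·t = 0.09933 × 333 = 33.07689 m; 2√(D_R t) = 8.206 m; argument = (22.5 − 33.07689)/8.206 = -1.289.
C = C₀ × ½·erfc(-1.289) = 1.81 × 0.9658 = 1.75 mg/L.

1.75 mg/L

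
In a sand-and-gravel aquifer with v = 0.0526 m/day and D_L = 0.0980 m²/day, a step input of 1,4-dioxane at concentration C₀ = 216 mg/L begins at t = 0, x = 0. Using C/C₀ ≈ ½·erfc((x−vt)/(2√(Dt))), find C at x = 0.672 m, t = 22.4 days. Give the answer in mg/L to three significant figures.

129 mg/L

For a continuous step input, C/C₀ ≈ ½·erfc((x−vt)/(2√(Dt))).
vt = 0.0526 × 22.4 = 1.17824 m and 2√(Dt) = 2√(0.0980 × 22.4) = 2.963 m.
Argument (x−vt)/(2√(Dt)) = (0.672 − 1.17824)/2.963 = -0.1709; ½·erfc(-0.1709) = 0.5955.
C = 216 × 0.5955 = 129 mg/L.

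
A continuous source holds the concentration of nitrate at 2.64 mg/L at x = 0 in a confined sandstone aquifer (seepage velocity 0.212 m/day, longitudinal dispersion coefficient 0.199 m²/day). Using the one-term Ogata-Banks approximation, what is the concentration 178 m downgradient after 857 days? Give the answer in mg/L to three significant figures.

For a continuous step input, C/C₀ ≈ ½·erfc((x−vt)/(2√(Dt))).
vt = 0.212 × 857 = 181.684 m and 2√(Dt) = 2√(0.199 × 857) = 26.12 m.
Argument (x−vt)/(2√(Dt)) = (178 − 181.684)/26.12 = -0.1410; ½·erfc(-0.1410) = 0.5790.
C = 2.64 × 0.5790 = 1.53 mg/L.

1.53 mg/L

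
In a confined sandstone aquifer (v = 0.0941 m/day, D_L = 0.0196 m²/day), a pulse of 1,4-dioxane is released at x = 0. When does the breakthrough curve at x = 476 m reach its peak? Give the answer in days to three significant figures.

For the 1D instantaneous-source solution, setting ∂C/∂t = 0 at fixed x gives v²t² + 2Dt − x² = 0, so t = (√(D² + v²x²) − D)/v².
√(D² + v²x²) = √(0.0196² + 0.0941² × 476²) = 44.79; v² = 0.00885481.
t = (44.79 − 0.0196)/0.00885481 = 5060 days (vs. the pure-advection estimate x/v = 5060 d).

5060 days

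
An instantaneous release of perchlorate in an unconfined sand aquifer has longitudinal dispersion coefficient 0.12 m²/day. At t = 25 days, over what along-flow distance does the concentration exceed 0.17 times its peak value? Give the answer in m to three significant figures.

The plume is Gaussian with σ = √(2Dt) = √(2 × 0.12 × 25) = 2.449 m.
C/C_peak = exp(−Δx²/(2σ²)) = 0.17 ⇒ Δx = σ·√(−2 ln 0.17) = 2.449 × 1.883 = 4.611 m.
Width = 2Δx = 9.22 m.

9.22 m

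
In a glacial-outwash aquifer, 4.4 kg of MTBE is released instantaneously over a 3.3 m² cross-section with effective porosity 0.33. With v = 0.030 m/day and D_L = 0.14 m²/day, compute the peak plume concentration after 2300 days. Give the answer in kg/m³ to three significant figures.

0.0635 kg/m³

The peak of an instantaneous 1D plume sits at x = vt; there the Gaussian factor is 1 and C_max = M/(n_e·A·√(4πDt)), where n_e·A is the pore area the mass is dissolved in.
√(4πDt) = √(4π × 0.14 × 2300) = 63.61 m, so C_max = 4.4/(0.33 × 3.3 × 63.61) = 0.0635 kg/m³.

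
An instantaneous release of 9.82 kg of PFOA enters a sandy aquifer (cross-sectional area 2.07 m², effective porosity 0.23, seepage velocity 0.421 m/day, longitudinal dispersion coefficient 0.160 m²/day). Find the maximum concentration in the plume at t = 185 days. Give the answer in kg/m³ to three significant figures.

The peak of an instantaneous 1D plume sits at x = vt; there the Gaussian factor is 1 and C_max = M/(n_e·A·√(4πDt)), where n_e·A is the pore area the mass is dissolved in.
√(4πDt) = √(4π × 0.160 × 185) = 19.29 m, so C_max = 9.82/(0.23 × 2.07 × 19.29) = 1.07 kg/m³.

1.07 kg/m³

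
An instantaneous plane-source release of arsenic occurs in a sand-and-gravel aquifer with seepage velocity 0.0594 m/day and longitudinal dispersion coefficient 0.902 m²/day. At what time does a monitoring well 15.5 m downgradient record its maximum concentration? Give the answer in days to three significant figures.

110 days

For the 1D instantaneous-source solution, setting ∂C/∂t = 0 at fixed x gives v²t² + 2Dt − x² = 0, so t = (√(D² + v²x²) − D)/v².
√(D² + v²x²) = √(0.902² + 0.0594² × 15.5²) = 1.289; v² = 0.00352836.
t = (1.289 − 0.902)/0.00352836 = 110 days (vs. the pure-advection estimate x/v = 261 d).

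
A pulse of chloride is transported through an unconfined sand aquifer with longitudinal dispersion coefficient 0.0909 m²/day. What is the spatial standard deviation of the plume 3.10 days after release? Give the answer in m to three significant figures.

0.751 m

Dispersive spreading gives a Gaussian with σ² = 2Dt; advection only shifts the center.
σ = √(2 × 0.0909 × 3.10) = 0.751 m.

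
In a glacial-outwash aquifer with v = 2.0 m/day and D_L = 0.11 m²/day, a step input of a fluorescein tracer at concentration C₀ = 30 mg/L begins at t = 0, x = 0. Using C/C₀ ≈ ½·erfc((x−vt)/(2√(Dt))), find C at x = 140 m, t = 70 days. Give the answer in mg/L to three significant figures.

For a continuous step input, C/C₀ ≈ ½·erfc((x−vt)/(2√(Dt))).
vt = 2.0 × 70 = 140 m and 2√(Dt) = 2√(0.11 × 70) = 5.550 m.
Argument (x−vt)/(2√(Dt)) = (140 − 140)/5.550 = 0; ½·erfc(0) = 0.5000.
C = 30 × 0.5000 = 15.0 mg/L.

15.0 mg/L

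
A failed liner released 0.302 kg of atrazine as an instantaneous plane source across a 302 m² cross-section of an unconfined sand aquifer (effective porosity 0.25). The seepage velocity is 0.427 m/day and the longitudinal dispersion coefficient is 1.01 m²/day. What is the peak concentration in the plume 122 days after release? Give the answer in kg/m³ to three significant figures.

0.000102 kg/m³

The peak of an instantaneous 1D plume sits at x = vt; there the Gaussian factor is 1 and C_max = M/(n_e·A·√(4πDt)), where n_e·A is the pore area the mass is dissolved in.
√(4πDt) = √(4π × 1.01 × 122) = 39.35 m, so C_max = 0.302/(0.25 × 302 × 39.35) = 0.000102 kg/m³.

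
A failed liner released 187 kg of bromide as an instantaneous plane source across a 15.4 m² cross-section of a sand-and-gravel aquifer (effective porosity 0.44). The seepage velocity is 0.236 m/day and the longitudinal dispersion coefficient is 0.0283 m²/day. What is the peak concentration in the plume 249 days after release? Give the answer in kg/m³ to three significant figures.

The peak of an instantaneous 1D plume sits at x = vt; there the Gaussian factor is 1 and C_max = M/(n_e·A·√(4πDt)), where n_e·A is the pore area the mass is dissolved in.
√(4πDt) = √(4π × 0.0283 × 249) = 9.410 m, so C_max = 187/(0.44 × 15.4 × 9.410) = 2.93 kg/m³.

2.93 kg/m³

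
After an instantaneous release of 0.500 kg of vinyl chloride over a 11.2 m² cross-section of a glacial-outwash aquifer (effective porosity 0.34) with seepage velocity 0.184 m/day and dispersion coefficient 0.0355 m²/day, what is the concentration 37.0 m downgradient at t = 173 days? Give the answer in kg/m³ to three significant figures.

For an instantaneous plane source, C(x,t) = M/(n_e·A·√(4πDt)) · exp(−(x−vt)²/(4Dt)), with n_e·A the pore (flow) area.
Plume center vt = 0.184 × 173 = 31.832 m, so the well at 37.0 m is 5.168 m downgradient of the peak.
√(4πDt) = 8.785 m, giving peak height M/(n_e·A·√(4πDt)) = 0.500/(0.34 × 11.2 × 8.785) = 0.01495 kg/m³.
(x−vt)²/(4Dt) = (5.168)²/(4 × 0.0355 × 173) = 1.087; exp(−1.087) = 0.3372.
C = 0.01495 × 0.3372 = 0.00504 kg/m³.

0.00504 kg/m³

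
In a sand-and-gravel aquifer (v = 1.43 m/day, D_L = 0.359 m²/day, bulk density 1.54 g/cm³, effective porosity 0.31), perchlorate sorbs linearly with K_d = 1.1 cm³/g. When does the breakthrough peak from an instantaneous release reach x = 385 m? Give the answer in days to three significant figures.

Retardation factor R = 1 + ρ_b·K_d/n = 1 + 1.54 × 1.1/0.31 = 6.465.
Sorption retards both mechanisms: v_R = v/R = 0.2212 m/day, D_R = D/R = 0.05553 m²/day.
Peak time from v_R²t² + 2D_R t − x² = 0: t = (√(D_R² + v_R²x²) − D_R)/v_R².
√(D_R² + v_R²x²) = √(0.05553² + 0.2212² × 385²) = 85.16; v_R² = 0.04893.
t = (85.16 − 0.05553)/0.04893 = 1740 days.

1740 days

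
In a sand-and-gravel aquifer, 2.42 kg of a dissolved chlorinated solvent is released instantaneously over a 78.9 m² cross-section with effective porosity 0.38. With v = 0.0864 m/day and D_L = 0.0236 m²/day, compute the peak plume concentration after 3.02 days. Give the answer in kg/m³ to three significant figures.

The peak of an instantaneous 1D plume sits at x = vt; there the Gaussian factor is 1 and C_max = M/(n_e·A·√(4πDt)), where n_e·A is the pore area the mass is dissolved in.
√(4πDt) = √(4π × 0.0236 × 3.02) = 0.9464 m, so C_max = 2.42/(0.38 × 78.9 × 0.9464) = 0.0853 kg/m³.

0.0853 kg/m³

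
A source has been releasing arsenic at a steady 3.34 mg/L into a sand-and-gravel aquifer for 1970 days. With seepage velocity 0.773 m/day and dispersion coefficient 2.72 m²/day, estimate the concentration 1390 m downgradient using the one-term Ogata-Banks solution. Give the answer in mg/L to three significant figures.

For a continuous step input, C/C₀ ≈ ½·erfc((x−vt)/(2√(Dt))).
vt = 0.773 × 1970 = 1522.81 m and 2√(Dt) = 2√(2.72 × 1970) = 146.4 m.
Argument (x−vt)/(2√(Dt)) = (1390 − 1522.81)/146.4 = -0.9072; ½·erfc(-0.9072) = 0.9002.
C = 3.34 × 0.9002 = 3.01 mg/L.

3.01 mg/L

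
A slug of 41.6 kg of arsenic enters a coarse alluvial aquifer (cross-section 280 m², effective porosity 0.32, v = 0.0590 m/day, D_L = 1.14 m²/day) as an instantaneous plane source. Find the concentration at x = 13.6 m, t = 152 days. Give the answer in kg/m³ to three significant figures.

0.00965 kg/m³

For an instantaneous plane source, C(x,t) = M/(n_e·A·√(4πDt)) · exp(−(x−vt)²/(4Dt)), with n_e·A the pore (flow) area.
Plume center vt = 0.0590 × 152 = 8.968 m, so the well at 13.6 m is 4.632 m downgradient of the peak.
√(4πDt) = 46.66 m, giving peak height M/(n_e·A·√(4πDt)) = 41.6/(0.32 × 280 × 46.66) = 0.009950 kg/m³.
(x−vt)²/(4Dt) = (4.632)²/(4 × 1.14 × 152) = 0.03095; exp(−0.03095) = 0.9695.
C = 0.009950 × 0.9695 = 0.00965 kg/m³.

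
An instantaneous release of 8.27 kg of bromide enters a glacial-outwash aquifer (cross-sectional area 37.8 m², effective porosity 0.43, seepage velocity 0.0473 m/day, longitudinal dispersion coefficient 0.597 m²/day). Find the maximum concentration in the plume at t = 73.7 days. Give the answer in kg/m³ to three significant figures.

0.0216 kg/m³

The peak of an instantaneous 1D plume sits at x = vt; there the Gaussian factor is 1 and C_max = M/(n_e·A·√(4πDt)), where n_e·A is the pore area the mass is dissolved in.
√(4πDt) = √(4π × 0.597 × 73.7) = 23.51 m, so C_max = 8.27/(0.43 × 37.8 × 23.51) = 0.0216 kg/m³.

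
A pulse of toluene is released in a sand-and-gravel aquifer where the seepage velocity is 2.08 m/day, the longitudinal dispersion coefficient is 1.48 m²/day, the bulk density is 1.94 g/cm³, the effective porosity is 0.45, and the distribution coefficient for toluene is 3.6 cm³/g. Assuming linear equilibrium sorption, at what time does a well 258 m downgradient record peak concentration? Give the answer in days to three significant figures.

Retardation factor R = 1 + ρ_b·K_d/n = 1 + 1.94 × 3.6/0.45 = 16.52.
Sorption retards both mechanisms: v_R = v/R = 0.1259 m/day, D_R = D/R = 0.08959 m²/day.
Peak time from v_R²t² + 2D_R t − x² = 0: t = (√(D_R² + v_R²x²) − D_R)/v_R².
√(D_R² + v_R²x²) = √(0.08959² + 0.1259² × 258²) = 32.48; v_R² = 0.01585.
t = (32.48 − 0.08959)/0.01585 = 2040 days.

2040 days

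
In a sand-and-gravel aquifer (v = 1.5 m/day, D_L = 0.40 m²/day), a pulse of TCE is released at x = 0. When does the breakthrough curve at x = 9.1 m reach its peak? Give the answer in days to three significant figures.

5.89 days

For the 1D instantaneous-source solution, setting ∂C/∂t = 0 at fixed x gives v²t² + 2Dt − x² = 0, so t = (√(D² + v²x²) − D)/v².
√(D² + v²x²) = √(0.40² + 1.5² × 9.1²) = 13.66; v² = 2.25.
t = (13.66 − 0.40)/2.25 = 5.89 days (vs. the pure-advection estimate x/v = 6.07 d).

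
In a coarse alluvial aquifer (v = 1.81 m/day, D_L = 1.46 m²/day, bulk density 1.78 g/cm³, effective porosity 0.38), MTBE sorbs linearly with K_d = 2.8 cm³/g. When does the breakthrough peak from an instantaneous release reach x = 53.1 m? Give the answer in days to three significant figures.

Retardation factor R = 1 + ρ_b·K_d/n = 1 + 1.78 × 2.8/0.38 = 14.12.
Sorption retards both mechanisms: v_R = v/R = 0.1282 m/day, D_R = D/R = 0.1034 m²/day.
Peak time from v_R²t² + 2D_R t − x² = 0: t = (√(D_R² + v_R²x²) − D_R)/v_R².
√(D_R² + v_R²x²) = √(0.1034² + 0.1282² × 53.1²) = 6.808; v_R² = 0.01644.
t = (6.808 − 0.1034)/0.01644 = 408 days.

408 days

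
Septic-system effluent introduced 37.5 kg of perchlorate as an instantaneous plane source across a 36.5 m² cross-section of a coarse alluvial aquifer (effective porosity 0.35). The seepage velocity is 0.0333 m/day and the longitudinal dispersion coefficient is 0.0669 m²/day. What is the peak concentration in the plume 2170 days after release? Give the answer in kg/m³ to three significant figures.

The peak of an instantaneous 1D plume sits at x = vt; there the Gaussian factor is 1 and C_max = M/(n_e·A·√(4πDt)), where n_e·A is the pore area the mass is dissolved in.
√(4πDt) = √(4π × 0.0669 × 2170) = 42.71 m, so C_max = 37.5/(0.35 × 36.5 × 42.71) = 0.0687 kg/m³.

0.0687 kg/m³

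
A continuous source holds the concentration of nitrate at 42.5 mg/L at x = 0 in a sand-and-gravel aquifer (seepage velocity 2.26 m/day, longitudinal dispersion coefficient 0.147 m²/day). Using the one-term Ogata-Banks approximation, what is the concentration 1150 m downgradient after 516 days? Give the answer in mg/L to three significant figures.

38.5 mg/L

For a continuous step input, C/C₀ ≈ ½·erfc((x−vt)/(2√(Dt))).
vt = 2.26 × 516 = 1166.16 m and 2√(Dt) = 2√(0.147 × 516) = 17.42 m.
Argument (x−vt)/(2√(Dt)) = (1150 − 1166.16)/17.42 = -0.9277; ½·erfc(-0.9277) = 0.9052.
C = 42.5 × 0.9052 = 38.5 mg/L.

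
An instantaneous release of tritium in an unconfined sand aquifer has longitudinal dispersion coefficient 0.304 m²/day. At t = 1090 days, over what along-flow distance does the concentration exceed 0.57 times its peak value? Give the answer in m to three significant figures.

The plume is Gaussian with σ = √(2Dt) = √(2 × 0.304 × 1090) = 25.74 m.
C/C_peak = exp(−Δx²/(2σ²)) = 0.57 ⇒ Δx = σ·√(−2 ln 0.57) = 25.74 × 1.060 = 27.28 m.
Width = 2Δx = 54.6 m.

54.6 m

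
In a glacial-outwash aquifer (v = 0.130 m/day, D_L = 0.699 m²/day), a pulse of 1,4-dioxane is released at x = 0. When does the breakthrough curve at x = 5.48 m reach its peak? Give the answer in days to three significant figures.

17.7 days

For the 1D instantaneous-source solution, setting ∂C/∂t = 0 at fixed x gives v²t² + 2Dt − x² = 0, so t = (√(D² + v²x²) − D)/v².
√(D² + v²x²) = √(0.699² + 0.130² × 5.48²) = 0.9981; v² = 0.0169.
t = (0.9981 − 0.699)/0.0169 = 17.7 days (vs. the pure-advection estimate x/v = 42.2 d).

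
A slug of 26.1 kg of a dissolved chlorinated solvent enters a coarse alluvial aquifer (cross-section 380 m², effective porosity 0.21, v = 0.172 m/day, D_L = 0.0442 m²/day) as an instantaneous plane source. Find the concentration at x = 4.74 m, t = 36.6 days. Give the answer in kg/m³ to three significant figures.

For an instantaneous plane source, C(x,t) = M/(n_e·A·√(4πDt)) · exp(−(x−vt)²/(4Dt)), with n_e·A the pore (flow) area.
Plume center vt = 0.172 × 36.6 = 6.2952 m, so the well at 4.74 m is 1.5552 m upgradient of the peak.
√(4πDt) = 4.509 m, giving peak height M/(n_e·A·√(4πDt)) = 26.1/(0.21 × 380 × 4.509) = 0.07254 kg/m³.
(x−vt)²/(4Dt) = (-1.5552)²/(4 × 0.0442 × 36.6) = 0.3738; exp(−0.3738) = 0.6881.
C = 0.07254 × 0.6881 = 0.0499 kg/m³.

0.0499 kg/m³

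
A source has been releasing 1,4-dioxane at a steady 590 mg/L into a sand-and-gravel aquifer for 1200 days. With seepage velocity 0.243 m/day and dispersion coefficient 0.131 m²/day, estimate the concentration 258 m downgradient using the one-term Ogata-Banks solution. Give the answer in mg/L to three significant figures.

For a continuous step input, C/C₀ ≈ ½·erfc((x−vt)/(2√(Dt))).
vt = 0.243 × 1200 = 291.6 m and 2√(Dt) = 2√(0.131 × 1200) = 25.08 m.
Argument (x−vt)/(2√(Dt)) = (258 − 291.6)/25.08 = -1.340; ½·erfc(-1.340) = 0.9710.
C = 590 × 0.9710 = 573 mg/L.

573 mg/L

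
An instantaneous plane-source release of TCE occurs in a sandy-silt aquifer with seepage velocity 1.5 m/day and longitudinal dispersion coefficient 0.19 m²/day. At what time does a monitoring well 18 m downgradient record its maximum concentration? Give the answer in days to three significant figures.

11.9 days

For the 1D instantaneous-source solution, setting ∂C/∂t = 0 at fixed x gives v²t² + 2Dt − x² = 0, so t = (√(D² + v²x²) − D)/v².
√(D² + v²x²) = √(0.19² + 1.5² × 18²) = 27.00; v² = 2.25.
t = (27.00 − 0.19)/2.25 = 11.9 days (vs. the pure-advection estimate x/v = 12.0 d).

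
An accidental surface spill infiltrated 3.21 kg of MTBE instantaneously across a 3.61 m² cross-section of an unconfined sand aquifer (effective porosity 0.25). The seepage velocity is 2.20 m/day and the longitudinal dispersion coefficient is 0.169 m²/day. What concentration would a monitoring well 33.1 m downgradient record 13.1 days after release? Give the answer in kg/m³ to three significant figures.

0.0852 kg/m³

For an instantaneous plane source, C(x,t) = M/(n_e·A·√(4πDt)) · exp(−(x−vt)²/(4Dt)), with n_e·A the pore (flow) area.
Plume center vt = 2.20 × 13.1 = 28.82 m, so the well at 33.1 m is 4.28 m downgradient of the peak.
√(4πDt) = 5.275 m, giving peak height M/(n_e·A·√(4πDt)) = 3.21/(0.25 × 3.61 × 5.275) = 0.6743 kg/m³.
(x−vt)²/(4Dt) = (4.28)²/(4 × 0.169 × 13.1) = 2.069; exp(−2.069) = 0.1263.
C = 0.6743 × 0.1263 = 0.0852 kg/m³.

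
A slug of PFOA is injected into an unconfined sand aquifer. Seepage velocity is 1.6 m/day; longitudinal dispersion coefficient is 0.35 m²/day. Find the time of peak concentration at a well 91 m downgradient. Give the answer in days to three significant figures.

56.7 days

For the 1D instantaneous-source solution, setting ∂C/∂t = 0 at fixed x gives v²t² + 2Dt − x² = 0, so t = (√(D² + v²x²) − D)/v².
√(D² + v²x²) = √(0.35² + 1.6² × 91²) = 145.6; v² = 2.56.
t = (145.6 − 0.35)/2.56 = 56.7 days (vs. the pure-advection estimate x/v = 56.9 d).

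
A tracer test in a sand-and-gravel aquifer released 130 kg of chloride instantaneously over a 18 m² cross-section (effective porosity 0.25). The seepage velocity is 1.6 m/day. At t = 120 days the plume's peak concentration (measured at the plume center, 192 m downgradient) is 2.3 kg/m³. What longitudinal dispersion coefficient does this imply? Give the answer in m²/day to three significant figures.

At the plume center C_max = M/(n_e·A·√(4πDt)), so D = M²/(4πt·(n_e·A·C_max)²).
n_e·A·C_max = 0.25 × 18 × 2.3 = 10.35 kg/m.
D = 130²/(4π × 120 × 10.35²) = 0.105 m²/day.

0.105 m²/day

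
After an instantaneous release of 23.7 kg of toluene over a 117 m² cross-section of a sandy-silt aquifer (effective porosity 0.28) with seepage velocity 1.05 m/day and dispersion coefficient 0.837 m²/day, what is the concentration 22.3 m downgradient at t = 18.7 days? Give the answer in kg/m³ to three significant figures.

For an instantaneous plane source, C(x,t) = M/(n_e·A·√(4πDt)) · exp(−(x−vt)²/(4Dt)), with n_e·A the pore (flow) area.
Plume center vt = 1.05 × 18.7 = 19.635 m, so the well at 22.3 m is 2.665 m downgradient of the peak.
√(4πDt) = 14.02 m, giving peak height M/(n_e·A·√(4πDt)) = 23.7/(0.28 × 117 × 14.02) = 0.05160 kg/m³.
(x−vt)²/(4Dt) = (2.665)²/(4 × 0.837 × 18.7) = 0.1134; exp(−0.1134) = 0.8928.
C = 0.05160 × 0.8928 = 0.0461 kg/m³.

0.0461 kg/m³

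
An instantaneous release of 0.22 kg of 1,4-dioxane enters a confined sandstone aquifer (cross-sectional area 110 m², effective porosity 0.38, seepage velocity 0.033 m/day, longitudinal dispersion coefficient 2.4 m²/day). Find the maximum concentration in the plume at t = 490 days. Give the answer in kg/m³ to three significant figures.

The peak of an instantaneous 1D plume sits at x = vt; there the Gaussian factor is 1 and C_max = M/(n_e·A·√(4πDt)), where n_e·A is the pore area the mass is dissolved in.
√(4πDt) = √(4π × 2.4 × 490) = 121.6 m, so C_max = 0.22/(0.38 × 110 × 121.6) = 4.33e-05 kg/m³.

4.33e-05 kg/m³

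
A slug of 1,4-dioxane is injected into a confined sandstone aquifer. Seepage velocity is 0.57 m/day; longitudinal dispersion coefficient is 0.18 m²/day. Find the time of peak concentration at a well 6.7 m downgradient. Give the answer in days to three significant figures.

11.2 days

For the 1D instantaneous-source solution, setting ∂C/∂t = 0 at fixed x gives v²t² + 2Dt − x² = 0, so t = (√(D² + v²x²) − D)/v².
√(D² + v²x²) = √(0.18² + 0.57² × 6.7²) = 3.823; v² = 0.3249.
t = (3.823 − 0.18)/0.3249 = 11.2 days (vs. the pure-advection estimate x/v = 11.8 d).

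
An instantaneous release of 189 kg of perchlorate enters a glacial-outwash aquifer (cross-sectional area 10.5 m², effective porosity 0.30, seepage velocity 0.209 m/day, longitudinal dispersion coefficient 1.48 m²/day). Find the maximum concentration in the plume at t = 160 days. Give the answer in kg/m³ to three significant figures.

1.10 kg/m³

The peak of an instantaneous 1D plume sits at x = vt; there the Gaussian factor is 1 and C_max = M/(n_e·A·√(4πDt)), where n_e·A is the pore area the mass is dissolved in.
√(4πDt) = √(4π × 1.48 × 160) = 54.55 m, so C_max = 189/(0.30 × 10.5 × 54.55) = 1.10 kg/m³.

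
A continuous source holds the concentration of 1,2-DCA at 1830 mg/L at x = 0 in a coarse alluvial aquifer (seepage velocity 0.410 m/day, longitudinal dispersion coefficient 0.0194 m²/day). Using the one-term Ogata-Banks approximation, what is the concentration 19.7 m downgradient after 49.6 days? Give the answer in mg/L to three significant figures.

1240 mg/L

For a continuous step input, C/C₀ ≈ ½·erfc((x−vt)/(2√(Dt))).
vt = 0.410 × 49.6 = 20.336 m and 2√(Dt) = 2√(0.0194 × 49.6) = 1.962 m.
Argument (x−vt)/(2√(Dt)) = (19.7 − 20.336)/1.962 = -0.3242; ½·erfc(-0.3242) = 0.6767.
C = 1830 × 0.6767 = 1240 mg/L.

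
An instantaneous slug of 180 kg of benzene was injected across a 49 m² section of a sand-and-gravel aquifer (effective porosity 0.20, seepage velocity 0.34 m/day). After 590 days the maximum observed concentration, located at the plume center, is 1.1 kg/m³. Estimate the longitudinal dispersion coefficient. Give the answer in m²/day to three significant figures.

0.0376 m²/day

At the plume center C_max = M/(n_e·A·√(4πDt)), so D = M²/(4πt·(n_e·A·C_max)²).
n_e·A·C_max = 0.20 × 49 × 1.1 = 10.78 kg/m.
D = 180²/(4π × 590 × 10.78²) = 0.0376 m²/day.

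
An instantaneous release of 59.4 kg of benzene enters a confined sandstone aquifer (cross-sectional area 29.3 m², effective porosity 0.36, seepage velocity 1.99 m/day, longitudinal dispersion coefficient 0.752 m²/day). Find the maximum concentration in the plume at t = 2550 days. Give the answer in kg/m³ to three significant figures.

The peak of an instantaneous 1D plume sits at x = vt; there the Gaussian factor is 1 and C_max = M/(n_e·A·√(4πDt)), where n_e·A is the pore area the mass is dissolved in.
√(4πDt) = √(4π × 0.752 × 2550) = 155.2 m, so C_max = 59.4/(0.36 × 29.3 × 155.2) = 0.0363 kg/m³.

0.0363 kg/m³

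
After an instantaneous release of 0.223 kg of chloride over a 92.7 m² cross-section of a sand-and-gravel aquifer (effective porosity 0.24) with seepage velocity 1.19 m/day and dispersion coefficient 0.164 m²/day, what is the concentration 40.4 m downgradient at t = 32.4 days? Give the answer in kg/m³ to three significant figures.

For an instantaneous plane source, C(x,t) = M/(n_e·A·√(4πDt)) · exp(−(x−vt)²/(4Dt)), with n_e·A the pore (flow) area.
Plume center vt = 1.19 × 32.4 = 38.556 m, so the well at 40.4 m is 1.844 m downgradient of the peak.
√(4πDt) = 8.171 m, giving peak height M/(n_e·A·√(4πDt)) = 0.223/(0.24 × 92.7 × 8.171) = 0.001227 kg/m³.
(x−vt)²/(4Dt) = (1.844)²/(4 × 0.164 × 32.4) = 0.1600; exp(−0.1600) = 0.8521.
C = 0.001227 × 0.8521 = 0.00105 kg/m³.

0.00105 kg/m³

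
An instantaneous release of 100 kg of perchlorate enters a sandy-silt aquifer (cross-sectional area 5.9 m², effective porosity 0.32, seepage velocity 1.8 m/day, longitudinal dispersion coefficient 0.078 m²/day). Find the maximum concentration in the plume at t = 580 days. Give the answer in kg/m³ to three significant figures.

The peak of an instantaneous 1D plume sits at x = vt; there the Gaussian factor is 1 and C_max = M/(n_e·A·√(4πDt)), where n_e·A is the pore area the mass is dissolved in.
√(4πDt) = √(4π × 0.078 × 580) = 23.84 m, so C_max = 100/(0.32 × 5.9 × 23.84) = 2.22 kg/m³.

2.22 kg/m³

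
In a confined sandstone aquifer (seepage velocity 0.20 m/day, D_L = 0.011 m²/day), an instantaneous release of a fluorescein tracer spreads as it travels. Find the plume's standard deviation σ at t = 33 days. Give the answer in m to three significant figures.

Dispersive spreading gives a Gaussian with σ² = 2Dt; advection only shifts the center.
σ = √(2 × 0.011 × 33) = 0.852 m.

0.852 m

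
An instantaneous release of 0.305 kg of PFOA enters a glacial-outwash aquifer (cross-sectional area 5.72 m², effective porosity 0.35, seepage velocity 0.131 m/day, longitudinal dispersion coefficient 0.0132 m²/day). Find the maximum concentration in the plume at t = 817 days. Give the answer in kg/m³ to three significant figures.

0.0131 kg/m³

The peak of an instantaneous 1D plume sits at x = vt; there the Gaussian factor is 1 and C_max = M/(n_e·A·√(4πDt)), where n_e·A is the pore area the mass is dissolved in.
√(4πDt) = √(4π × 0.0132 × 817) = 11.64 m, so C_max = 0.305/(0.35 × 5.72 × 11.64) = 0.0131 kg/m³.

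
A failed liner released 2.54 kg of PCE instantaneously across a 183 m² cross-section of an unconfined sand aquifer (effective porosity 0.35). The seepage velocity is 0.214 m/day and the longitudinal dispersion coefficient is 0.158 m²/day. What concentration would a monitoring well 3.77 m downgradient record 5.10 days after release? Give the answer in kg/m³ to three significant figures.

0.00135 kg/m³

For an instantaneous plane source, C(x,t) = M/(n_e·A·√(4πDt)) · exp(−(x−vt)²/(4Dt)), with n_e·A the pore (flow) area.
Plume center vt = 0.214 × 5.10 = 1.0914 m, so the well at 3.77 m is 2.6786 m downgradient of the peak.
√(4πDt) = 3.182 m, giving peak height M/(n_e·A·√(4πDt)) = 2.54/(0.35 × 183 × 3.182) = 0.01246 kg/m³.
(x−vt)²/(4Dt) = (2.6786)²/(4 × 0.158 × 5.10) = 2.226; exp(−2.226) = 0.1080.
C = 0.01246 × 0.1080 = 0.00135 kg/m³.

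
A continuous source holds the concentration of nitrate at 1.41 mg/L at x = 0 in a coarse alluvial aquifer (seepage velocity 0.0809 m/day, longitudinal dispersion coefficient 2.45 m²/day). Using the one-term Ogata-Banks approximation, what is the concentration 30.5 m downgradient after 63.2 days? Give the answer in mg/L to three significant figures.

0.105 mg/L

For a continuous step input, C/C₀ ≈ ½·erfc((x−vt)/(2√(Dt))).
vt = 0.0809 × 63.2 = 5.11288 m and 2√(Dt) = 2√(2.45 × 63.2) = 24.89 m.
Argument (x−vt)/(2√(Dt)) = (30.5 − 5.11288)/24.89 = 1.020; ½·erfc(1.020) = 0.07458.
C = 1.41 × 0.07458 = 0.105 mg/L.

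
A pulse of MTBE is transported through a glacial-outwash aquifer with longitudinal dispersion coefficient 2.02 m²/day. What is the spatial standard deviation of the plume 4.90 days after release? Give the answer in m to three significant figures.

4.45 m

Dispersive spreading gives a Gaussian with σ² = 2Dt; advection only shifts the center.
σ = √(2 × 2.02 × 4.90) = 4.45 m.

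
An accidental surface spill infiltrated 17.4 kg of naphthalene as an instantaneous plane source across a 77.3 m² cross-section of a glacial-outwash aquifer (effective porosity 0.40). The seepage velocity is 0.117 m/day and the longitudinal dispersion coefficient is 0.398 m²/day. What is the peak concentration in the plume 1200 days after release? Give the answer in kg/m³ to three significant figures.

The peak of an instantaneous 1D plume sits at x = vt; there the Gaussian factor is 1 and C_max = M/(n_e·A·√(4πDt)), where n_e·A is the pore area the mass is dissolved in.
√(4πDt) = √(4π × 0.398 × 1200) = 77.47 m, so C_max = 17.4/(0.40 × 77.3 × 77.47) = 0.00726 kg/m³.

0.00726 kg/m³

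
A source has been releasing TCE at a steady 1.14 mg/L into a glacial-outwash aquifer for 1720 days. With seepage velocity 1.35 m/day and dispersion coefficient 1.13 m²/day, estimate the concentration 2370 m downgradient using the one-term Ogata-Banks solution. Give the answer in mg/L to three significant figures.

0.252 mg/L

For a continuous step input, C/C₀ ≈ ½·erfc((x−vt)/(2√(Dt))).
vt = 1.35 × 1720 = 2322 m and 2√(Dt) = 2√(1.13 × 1720) = 88.17 m.
Argument (x−vt)/(2√(Dt)) = (2370 − 2322)/88.17 = 0.5444; ½·erfc(0.5444) = 0.2207.
C = 1.14 × 0.2207 = 0.252 mg/L.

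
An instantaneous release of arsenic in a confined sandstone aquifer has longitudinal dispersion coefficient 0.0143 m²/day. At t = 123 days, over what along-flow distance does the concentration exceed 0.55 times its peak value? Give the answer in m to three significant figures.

The plume is Gaussian with σ = √(2Dt) = √(2 × 0.0143 × 123) = 1.876 m.
C/C_peak = exp(−Δx²/(2σ²)) = 0.55 ⇒ Δx = σ·√(−2 ln 0.55) = 1.876 × 1.093 = 2.050 m.
Width = 2Δx = 4.10 m.

4.10 m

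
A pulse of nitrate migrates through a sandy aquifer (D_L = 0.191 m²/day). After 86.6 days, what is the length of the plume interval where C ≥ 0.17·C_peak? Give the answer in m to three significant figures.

The plume is Gaussian with σ = √(2Dt) = √(2 × 0.191 × 86.6) = 5.752 m.
C/C_peak = exp(−Δx²/(2σ²)) = 0.17 ⇒ Δx = σ·√(−2 ln 0.17) = 5.752 × 1.883 = 10.83 m.
Width = 2Δx = 21.7 m.

21.7 m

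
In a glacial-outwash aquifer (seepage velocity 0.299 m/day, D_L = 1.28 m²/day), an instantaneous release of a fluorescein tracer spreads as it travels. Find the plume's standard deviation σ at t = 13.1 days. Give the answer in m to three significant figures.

5.79 m

Dispersive spreading gives a Gaussian with σ² = 2Dt; advection only shifts the center.
σ = √(2 × 1.28 × 13.1) = 5.79 m.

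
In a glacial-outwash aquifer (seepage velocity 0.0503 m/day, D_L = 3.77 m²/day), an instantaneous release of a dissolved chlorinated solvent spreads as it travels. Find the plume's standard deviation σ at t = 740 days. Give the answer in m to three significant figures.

Dispersive spreading gives a Gaussian with σ² = 2Dt; advection only shifts the center.
σ = √(2 × 3.77 × 740) = 74.7 m.

74.7 m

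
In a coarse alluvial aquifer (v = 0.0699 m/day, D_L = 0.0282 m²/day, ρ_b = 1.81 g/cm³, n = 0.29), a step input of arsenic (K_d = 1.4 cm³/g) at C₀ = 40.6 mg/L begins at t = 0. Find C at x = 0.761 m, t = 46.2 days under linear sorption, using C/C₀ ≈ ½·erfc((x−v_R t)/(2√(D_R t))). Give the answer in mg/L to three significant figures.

Retardation factor R = 1 + ρ_b·K_d/n = 1 + 1.81 × 1.4/0.29 = 9.738.
Sorption retards both mechanisms: v_R = v/R = 0.007178 m/day, D_R = D/R = 0.002896 m²/day.
v_R·t = 0.007178 × 46.2 = 0.3316236 m; 2√(D_R t) = 0.7316 m; argument = (0.761 − 0.3316236)/0.7316 = 0.5869.
C = C₀ × ½·erfc(0.5869) = 40.6 × 0.2033 = 8.25 mg/L.

8.25 mg/L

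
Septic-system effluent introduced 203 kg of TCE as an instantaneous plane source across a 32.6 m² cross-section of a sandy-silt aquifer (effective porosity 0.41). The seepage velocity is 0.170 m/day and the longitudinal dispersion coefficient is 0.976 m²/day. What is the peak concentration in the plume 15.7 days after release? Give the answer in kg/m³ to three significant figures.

The peak of an instantaneous 1D plume sits at x = vt; there the Gaussian factor is 1 and C_max = M/(n_e·A·√(4πDt)), where n_e·A is the pore area the mass is dissolved in.
√(4πDt) = √(4π × 0.976 × 15.7) = 13.88 m, so C_max = 203/(0.41 × 32.6 × 13.88) = 1.09 kg/m³.

1.09 kg/m³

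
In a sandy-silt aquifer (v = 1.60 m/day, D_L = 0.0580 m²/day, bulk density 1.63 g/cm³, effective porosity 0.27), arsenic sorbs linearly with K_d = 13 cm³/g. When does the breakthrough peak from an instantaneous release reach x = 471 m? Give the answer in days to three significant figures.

23400 days

Retardation factor R = 1 + ρ_b·K_d/n = 1 + 1.63 × 13/0.27 = 79.48.
Sorption retards both mechanisms: v_R = v/R = 0.02013 m/day, D_R = D/R = 0.0007297 m²/day.
Peak time from v_R²t² + 2D_R t − x² = 0: t = (√(D_R² + v_R²x²) − D_R)/v_R².
√(D_R² + v_R²x²) = √(0.0007297² + 0.02013² × 471²) = 9.481; v_R² = 0.0004052.
t = (9.481 − 0.0007297)/0.0004052 = 23400 days.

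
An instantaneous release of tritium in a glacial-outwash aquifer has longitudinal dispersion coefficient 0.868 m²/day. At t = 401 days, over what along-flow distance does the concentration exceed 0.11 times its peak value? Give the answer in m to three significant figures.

111 m

The plume is Gaussian with σ = √(2Dt) = √(2 × 0.868 × 401) = 26.38 m.
C/C_peak = exp(−Δx²/(2σ²)) = 0.11 ⇒ Δx = σ·√(−2 ln 0.11) = 26.38 × 2.101 = 55.42 m.
Width = 2Δx = 111 m.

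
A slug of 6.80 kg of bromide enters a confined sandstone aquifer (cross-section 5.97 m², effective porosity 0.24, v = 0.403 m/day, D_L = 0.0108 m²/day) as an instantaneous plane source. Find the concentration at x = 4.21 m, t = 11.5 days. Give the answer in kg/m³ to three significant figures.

2.64 kg/m³

For an instantaneous plane source, C(x,t) = M/(n_e·A·√(4πDt)) · exp(−(x−vt)²/(4Dt)), with n_e·A the pore (flow) area.
Plume center vt = 0.403 × 11.5 = 4.6345 m, so the well at 4.21 m is 0.4245 m upgradient of the peak.
√(4πDt) = 1.249 m, giving peak height M/(n_e·A·√(4πDt)) = 6.80/(0.24 × 5.97 × 1.249) = 3.800 kg/m³.
(x−vt)²/(4Dt) = (-0.4245)²/(4 × 0.0108 × 11.5) = 0.3627; exp(−0.3627) = 0.6958.
C = 3.800 × 0.6958 = 2.64 kg/m³.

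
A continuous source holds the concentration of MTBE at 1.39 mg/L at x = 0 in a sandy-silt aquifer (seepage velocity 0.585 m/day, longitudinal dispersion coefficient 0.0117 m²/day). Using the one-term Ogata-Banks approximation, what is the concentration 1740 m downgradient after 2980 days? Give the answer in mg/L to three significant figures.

For a continuous step input, C/C₀ ≈ ½·erfc((x−vt)/(2√(Dt))).
vt = 0.585 × 2980 = 1743.3 m and 2√(Dt) = 2√(0.0117 × 2980) = 11.81 m.
Argument (x−vt)/(2√(Dt)) = (1740 − 1743.3)/11.81 = -0.2794; ½·erfc(-0.2794) = 0.6536.
C = 1.39 × 0.6536 = 0.909 mg/L.

0.909 mg/L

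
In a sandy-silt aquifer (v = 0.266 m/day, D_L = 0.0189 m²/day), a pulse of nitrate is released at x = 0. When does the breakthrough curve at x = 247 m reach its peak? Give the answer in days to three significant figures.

928 days

For the 1D instantaneous-source solution, setting ∂C/∂t = 0 at fixed x gives v²t² + 2Dt − x² = 0, so t = (√(D² + v²x²) − D)/v².
√(D² + v²x²) = √(0.0189² + 0.266² × 247²) = 65.70; v² = 0.070756.
t = (65.70 − 0.0189)/0.070756 = 928 days (vs. the pure-advection estimate x/v = 929 d).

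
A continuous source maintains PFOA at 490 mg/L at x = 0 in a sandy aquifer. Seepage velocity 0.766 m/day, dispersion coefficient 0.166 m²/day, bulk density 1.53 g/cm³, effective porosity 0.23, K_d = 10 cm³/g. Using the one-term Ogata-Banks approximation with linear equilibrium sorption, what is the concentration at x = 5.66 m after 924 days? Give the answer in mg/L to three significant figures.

Retardation factor R = 1 + ρ_b·K_d/n = 1 + 1.53 × 10/0.23 = 67.52.
Sorption retards both mechanisms: v_R = v/R = 0.01134 m/day, D_R = D/R = 0.002459 m²/day.
v_R·t = 0.01134 × 924 = 10.47816 m; 2√(D_R t) = 3.015 m; argument = (5.66 − 10.47816)/3.015 = -1.598.
C = C₀ × ½·erfc(-1.598) = 490 × 0.9881 = 484 mg/L.

484 mg/L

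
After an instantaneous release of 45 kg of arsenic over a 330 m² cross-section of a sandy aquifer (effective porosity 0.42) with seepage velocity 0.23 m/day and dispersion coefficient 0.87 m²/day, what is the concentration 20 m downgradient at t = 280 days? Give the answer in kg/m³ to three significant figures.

For an instantaneous plane source, C(x,t) = M/(n_e·A·√(4πDt)) · exp(−(x−vt)²/(4Dt)), with n_e·A the pore (flow) area.
Plume center vt = 0.23 × 280 = 64.4 m, so the well at 20 m is 44.4 m upgradient of the peak.
√(4πDt) = 55.33 m, giving peak height M/(n_e·A·√(4πDt)) = 45/(0.42 × 330 × 55.33) = 0.005868 kg/m³.
(x−vt)²/(4Dt) = (-44.4)²/(4 × 0.87 × 280) = 2.023; exp(−2.023) = 0.1323.
C = 0.005868 × 0.1323 = 0.000776 kg/m³.

0.000776 kg/m³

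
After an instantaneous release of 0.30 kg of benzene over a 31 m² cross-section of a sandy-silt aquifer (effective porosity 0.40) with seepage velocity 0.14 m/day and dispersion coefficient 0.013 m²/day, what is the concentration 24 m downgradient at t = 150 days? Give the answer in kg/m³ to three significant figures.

For an instantaneous plane source, C(x,t) = M/(n_e·A·√(4πDt)) · exp(−(x−vt)²/(4Dt)), with n_e·A the pore (flow) area.
Plume center vt = 0.14 × 150 = 21 m, so the well at 24 m is 3 m downgradient of the peak.
√(4πDt) = 4.950 m, giving peak height M/(n_e·A·√(4πDt)) = 0.30/(0.40 × 31 × 4.950) = 0.004888 kg/m³.
(x−vt)²/(4Dt) = (3)²/(4 × 0.013 × 150) = 1.154; exp(−1.154) = 0.3154.
C = 0.004888 × 0.3154 = 0.00154 kg/m³.

0.00154 kg/m³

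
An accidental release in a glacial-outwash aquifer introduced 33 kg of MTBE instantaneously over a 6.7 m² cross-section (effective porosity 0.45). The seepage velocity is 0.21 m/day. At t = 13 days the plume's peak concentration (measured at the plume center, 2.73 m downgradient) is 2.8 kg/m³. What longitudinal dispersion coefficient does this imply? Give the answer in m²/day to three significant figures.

At the plume center C_max = M/(n_e·A·√(4πDt)), so D = M²/(4πt·(n_e·A·C_max)²).
n_e·A·C_max = 0.45 × 6.7 × 2.8 = 8.442 kg/m.
D = 33²/(4π × 13 × 8.442²) = 0.0935 m²/day.

0.0935 m²/day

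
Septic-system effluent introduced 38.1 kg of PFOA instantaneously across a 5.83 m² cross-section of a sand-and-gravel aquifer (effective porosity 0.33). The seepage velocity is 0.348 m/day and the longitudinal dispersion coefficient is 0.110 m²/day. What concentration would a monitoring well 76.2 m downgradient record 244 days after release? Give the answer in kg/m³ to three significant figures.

0.532 kg/m³

For an instantaneous plane source, C(x,t) = M/(n_e·A·√(4πDt)) · exp(−(x−vt)²/(4Dt)), with n_e·A the pore (flow) area.
Plume center vt = 0.348 × 244 = 84.912 m, so the well at 76.2 m is 8.712 m upgradient of the peak.
√(4πDt) = 18.37 m, giving peak height M/(n_e·A·√(4πDt)) = 38.1/(0.33 × 5.83 × 18.37) = 1.078 kg/m³.
(x−vt)²/(4Dt) = (-8.712)²/(4 × 0.110 × 244) = 0.7070; exp(−0.7070) = 0.4931.
C = 1.078 × 0.4931 = 0.532 kg/m³.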